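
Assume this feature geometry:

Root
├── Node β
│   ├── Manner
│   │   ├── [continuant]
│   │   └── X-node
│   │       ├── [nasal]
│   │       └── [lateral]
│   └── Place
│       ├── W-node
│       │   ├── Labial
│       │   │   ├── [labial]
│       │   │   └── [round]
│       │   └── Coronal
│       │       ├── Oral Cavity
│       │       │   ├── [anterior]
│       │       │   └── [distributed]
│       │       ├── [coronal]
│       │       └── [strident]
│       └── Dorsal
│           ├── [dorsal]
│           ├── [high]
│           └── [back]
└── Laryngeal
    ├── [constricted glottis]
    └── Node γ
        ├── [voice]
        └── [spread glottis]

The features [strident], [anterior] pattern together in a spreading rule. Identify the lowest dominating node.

Coronal

[strident] lies under Coronal (below Node β).
[anterior] lies under Oral Cavity (below Node β).
These paths first converge at Coronal; no daughter of Coronal dominates all 2 features, so Coronal is the minimal constituent.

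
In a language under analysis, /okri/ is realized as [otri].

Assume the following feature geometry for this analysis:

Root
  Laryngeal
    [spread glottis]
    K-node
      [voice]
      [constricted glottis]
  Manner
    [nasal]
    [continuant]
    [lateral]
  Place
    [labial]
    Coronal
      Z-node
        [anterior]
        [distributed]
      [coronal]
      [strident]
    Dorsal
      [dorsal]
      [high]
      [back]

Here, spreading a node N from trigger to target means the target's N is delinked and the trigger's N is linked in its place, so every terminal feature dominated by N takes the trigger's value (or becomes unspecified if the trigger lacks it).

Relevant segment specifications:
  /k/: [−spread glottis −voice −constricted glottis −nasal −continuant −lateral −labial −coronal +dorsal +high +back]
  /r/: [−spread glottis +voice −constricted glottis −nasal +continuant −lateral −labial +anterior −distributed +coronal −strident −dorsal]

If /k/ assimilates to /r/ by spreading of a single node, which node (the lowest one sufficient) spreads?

Place

Comparing /k/ with its surface form [t], the features that change are [coronal], [anterior], [distributed], [strident], [dorsal], [high], [back].
Tracing each changed feature up the tree, the paths first meet at Place; any lower node misses at least one of them.
Spreading Place from /r/ overwrites each of those terminals with /r/'s values, yielding exactly [t].
[voice], [continuant] — on which /r/ differs from /k/ — are unchanged, so Root cannot have spread; the constituent is no larger than Place.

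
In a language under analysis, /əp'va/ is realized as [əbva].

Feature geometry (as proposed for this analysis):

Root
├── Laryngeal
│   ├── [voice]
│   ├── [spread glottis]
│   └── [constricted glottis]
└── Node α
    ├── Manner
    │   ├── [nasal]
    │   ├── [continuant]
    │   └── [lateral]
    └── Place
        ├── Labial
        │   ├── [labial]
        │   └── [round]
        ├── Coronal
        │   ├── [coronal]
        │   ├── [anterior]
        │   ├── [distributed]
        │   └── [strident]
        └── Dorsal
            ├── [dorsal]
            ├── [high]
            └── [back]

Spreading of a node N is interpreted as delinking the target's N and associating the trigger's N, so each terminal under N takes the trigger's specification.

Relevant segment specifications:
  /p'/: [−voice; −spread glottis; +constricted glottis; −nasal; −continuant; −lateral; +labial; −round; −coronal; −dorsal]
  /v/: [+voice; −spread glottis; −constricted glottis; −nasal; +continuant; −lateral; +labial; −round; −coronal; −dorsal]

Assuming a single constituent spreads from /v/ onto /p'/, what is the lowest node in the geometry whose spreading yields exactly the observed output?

The alternation /p'/ → [b] changes [voice], [constricted glottis] and nothing else.
These terminals are all dominated by Laryngeal, and no proper subconstituent of Laryngeal covers them all; Laryngeal is their lowest common ancestor.
If Laryngeal spreads, every terminal under it takes /v/'s value, producing [b] as observed.
Since [continuant] is preserved even though /v/ disagrees there, no node above Laryngeal spread.

Laryngeal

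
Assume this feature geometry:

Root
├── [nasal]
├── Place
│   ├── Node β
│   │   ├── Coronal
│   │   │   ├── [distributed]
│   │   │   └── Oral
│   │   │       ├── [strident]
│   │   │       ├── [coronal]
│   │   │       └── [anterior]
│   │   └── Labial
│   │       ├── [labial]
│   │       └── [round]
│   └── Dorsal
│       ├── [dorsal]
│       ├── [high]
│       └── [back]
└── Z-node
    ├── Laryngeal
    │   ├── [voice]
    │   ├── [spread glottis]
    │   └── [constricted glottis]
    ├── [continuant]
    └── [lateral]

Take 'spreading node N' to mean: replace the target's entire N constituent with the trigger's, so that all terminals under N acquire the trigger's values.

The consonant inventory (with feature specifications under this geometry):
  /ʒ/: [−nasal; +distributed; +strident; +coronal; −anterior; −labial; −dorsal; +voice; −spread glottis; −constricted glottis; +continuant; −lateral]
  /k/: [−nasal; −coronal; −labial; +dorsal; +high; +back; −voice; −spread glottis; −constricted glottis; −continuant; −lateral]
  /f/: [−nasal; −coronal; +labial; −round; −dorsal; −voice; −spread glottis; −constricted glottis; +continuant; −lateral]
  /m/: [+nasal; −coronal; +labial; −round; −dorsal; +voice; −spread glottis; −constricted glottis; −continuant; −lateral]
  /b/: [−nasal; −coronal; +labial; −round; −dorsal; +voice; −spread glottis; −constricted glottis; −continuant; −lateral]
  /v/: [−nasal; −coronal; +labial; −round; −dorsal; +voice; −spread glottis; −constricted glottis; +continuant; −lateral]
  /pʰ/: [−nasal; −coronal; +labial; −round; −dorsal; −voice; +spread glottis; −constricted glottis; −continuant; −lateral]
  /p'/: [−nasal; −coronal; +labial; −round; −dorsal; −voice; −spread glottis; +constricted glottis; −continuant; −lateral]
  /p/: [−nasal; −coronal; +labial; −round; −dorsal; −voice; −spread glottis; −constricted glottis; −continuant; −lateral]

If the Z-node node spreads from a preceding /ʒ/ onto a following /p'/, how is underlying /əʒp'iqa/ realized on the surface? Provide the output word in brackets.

[əʒviqa]

The Z-node node dominates the terminals [voice], [spread glottis], [constricted glottis], [continuant], [lateral].
After delinking /p'/'s Z-node and linking /ʒ/'s, the affected terminals become [+voice], [−spread glottis], [−constricted glottis], [+continuant], [−lateral]; [nasal], [coronal], [labial], … (outside Z-node) are retained from /p'/.
The resulting bundle matches /v/ in the inventory; substituting it for /p'/ gives [əʒviqa].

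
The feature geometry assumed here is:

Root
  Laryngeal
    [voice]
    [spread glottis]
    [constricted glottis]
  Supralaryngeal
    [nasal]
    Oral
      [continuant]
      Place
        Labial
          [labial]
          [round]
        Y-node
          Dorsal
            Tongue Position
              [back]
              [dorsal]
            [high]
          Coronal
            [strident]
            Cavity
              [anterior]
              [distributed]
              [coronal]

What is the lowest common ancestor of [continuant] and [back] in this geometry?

[continuant] is immediately dominated by Oral.
[back] is immediately dominated by Tongue Position.
These paths first converge at Oral; no daughter of Oral dominates all 2 features, so Oral is the minimal constituent.

Oral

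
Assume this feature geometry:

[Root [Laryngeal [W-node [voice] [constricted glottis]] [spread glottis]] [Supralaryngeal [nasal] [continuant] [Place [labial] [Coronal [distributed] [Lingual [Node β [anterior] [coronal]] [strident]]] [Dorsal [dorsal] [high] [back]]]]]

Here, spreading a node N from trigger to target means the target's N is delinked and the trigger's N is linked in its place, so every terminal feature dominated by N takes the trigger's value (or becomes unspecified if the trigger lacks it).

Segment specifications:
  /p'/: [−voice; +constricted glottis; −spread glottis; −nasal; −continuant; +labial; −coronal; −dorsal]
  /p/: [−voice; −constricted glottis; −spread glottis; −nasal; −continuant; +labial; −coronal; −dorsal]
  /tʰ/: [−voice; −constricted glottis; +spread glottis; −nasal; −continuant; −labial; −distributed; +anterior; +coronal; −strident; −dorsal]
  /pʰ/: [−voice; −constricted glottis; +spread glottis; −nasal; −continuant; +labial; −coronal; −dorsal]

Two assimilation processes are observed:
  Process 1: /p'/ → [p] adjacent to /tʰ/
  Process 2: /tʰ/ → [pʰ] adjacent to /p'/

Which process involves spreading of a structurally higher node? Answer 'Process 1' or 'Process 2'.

In Process 1, [constricted glottis] changes, so the minimal spreading node is [constricted glottis] at depth 3.
Process 2 alters [labial], [coronal], [anterior], [distributed], [strident]; the lowest common ancestor is Place (depth 2 from Root).
Depth 2 < depth 3; Process 2 involves the structurally higher constituent Place.

Process 2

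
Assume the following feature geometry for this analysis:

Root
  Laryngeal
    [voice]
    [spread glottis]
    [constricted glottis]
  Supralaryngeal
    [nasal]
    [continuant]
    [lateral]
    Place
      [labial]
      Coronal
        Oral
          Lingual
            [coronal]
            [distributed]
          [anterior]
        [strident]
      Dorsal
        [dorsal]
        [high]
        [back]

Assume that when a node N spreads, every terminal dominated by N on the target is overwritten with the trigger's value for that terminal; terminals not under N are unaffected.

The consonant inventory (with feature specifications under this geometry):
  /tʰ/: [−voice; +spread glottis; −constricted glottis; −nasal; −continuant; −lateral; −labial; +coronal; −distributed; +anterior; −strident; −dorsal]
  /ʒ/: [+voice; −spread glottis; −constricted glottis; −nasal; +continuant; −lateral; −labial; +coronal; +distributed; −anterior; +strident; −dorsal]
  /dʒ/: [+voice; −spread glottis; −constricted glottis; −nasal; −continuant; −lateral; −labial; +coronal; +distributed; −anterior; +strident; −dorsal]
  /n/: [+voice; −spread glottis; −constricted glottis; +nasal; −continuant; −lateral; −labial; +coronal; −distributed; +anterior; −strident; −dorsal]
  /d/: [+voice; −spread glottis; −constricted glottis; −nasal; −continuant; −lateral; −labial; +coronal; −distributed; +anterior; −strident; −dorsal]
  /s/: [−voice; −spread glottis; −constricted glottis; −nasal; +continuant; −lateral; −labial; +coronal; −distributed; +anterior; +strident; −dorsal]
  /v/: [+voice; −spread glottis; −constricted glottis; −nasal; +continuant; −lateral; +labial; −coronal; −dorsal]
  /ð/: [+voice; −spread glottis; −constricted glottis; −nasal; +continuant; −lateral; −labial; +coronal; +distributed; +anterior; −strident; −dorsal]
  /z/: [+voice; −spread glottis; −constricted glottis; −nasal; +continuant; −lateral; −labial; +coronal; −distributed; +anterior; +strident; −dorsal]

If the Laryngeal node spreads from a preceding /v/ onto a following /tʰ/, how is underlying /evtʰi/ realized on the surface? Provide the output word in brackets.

The Laryngeal node dominates the terminals [voice], [spread glottis], [constricted glottis].
Spreading Laryngeal from /v/ onto /tʰ/ replaces those values with /v/'s: [+voice], [−spread glottis], [−constricted glottis]. Features outside Laryngeal ([nasal], [continuant], [lateral], …) stay as in /tʰ/.
Among the inventory, only /d/ has exactly this specification, giving the surface form [evdi].

[evdi]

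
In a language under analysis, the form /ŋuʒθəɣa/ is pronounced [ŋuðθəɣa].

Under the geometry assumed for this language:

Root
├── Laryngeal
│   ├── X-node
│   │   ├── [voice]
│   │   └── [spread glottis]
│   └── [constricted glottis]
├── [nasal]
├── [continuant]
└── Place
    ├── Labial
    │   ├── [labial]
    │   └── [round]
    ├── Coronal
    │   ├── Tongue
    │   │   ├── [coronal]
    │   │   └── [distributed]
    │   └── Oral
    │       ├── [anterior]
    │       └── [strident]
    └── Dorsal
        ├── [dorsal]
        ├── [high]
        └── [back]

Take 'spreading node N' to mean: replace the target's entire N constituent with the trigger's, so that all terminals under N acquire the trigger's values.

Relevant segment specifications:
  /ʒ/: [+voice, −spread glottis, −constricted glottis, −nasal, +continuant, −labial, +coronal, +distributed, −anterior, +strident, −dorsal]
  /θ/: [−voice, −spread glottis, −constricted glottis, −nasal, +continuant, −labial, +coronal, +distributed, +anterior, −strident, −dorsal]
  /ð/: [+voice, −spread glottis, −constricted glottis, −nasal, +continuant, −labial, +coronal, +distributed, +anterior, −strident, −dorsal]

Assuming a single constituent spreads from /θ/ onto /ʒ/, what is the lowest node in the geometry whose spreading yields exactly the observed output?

Oral

/ʒ/ and [ð] differ in [anterior], [strident]; every other specified feature is identical.
The smallest constituent containing every changed terminal is Oral — each of its daughters lacks at least one of the affected features.
Spreading Oral from /θ/ overwrites each of those terminals with /θ/'s values, yielding exactly [ð].
[voice] stays as in /ʒ/ although /θ/ differs there, so no node dominating it spread; among the remaining candidates Oral is the lowest that derives the output.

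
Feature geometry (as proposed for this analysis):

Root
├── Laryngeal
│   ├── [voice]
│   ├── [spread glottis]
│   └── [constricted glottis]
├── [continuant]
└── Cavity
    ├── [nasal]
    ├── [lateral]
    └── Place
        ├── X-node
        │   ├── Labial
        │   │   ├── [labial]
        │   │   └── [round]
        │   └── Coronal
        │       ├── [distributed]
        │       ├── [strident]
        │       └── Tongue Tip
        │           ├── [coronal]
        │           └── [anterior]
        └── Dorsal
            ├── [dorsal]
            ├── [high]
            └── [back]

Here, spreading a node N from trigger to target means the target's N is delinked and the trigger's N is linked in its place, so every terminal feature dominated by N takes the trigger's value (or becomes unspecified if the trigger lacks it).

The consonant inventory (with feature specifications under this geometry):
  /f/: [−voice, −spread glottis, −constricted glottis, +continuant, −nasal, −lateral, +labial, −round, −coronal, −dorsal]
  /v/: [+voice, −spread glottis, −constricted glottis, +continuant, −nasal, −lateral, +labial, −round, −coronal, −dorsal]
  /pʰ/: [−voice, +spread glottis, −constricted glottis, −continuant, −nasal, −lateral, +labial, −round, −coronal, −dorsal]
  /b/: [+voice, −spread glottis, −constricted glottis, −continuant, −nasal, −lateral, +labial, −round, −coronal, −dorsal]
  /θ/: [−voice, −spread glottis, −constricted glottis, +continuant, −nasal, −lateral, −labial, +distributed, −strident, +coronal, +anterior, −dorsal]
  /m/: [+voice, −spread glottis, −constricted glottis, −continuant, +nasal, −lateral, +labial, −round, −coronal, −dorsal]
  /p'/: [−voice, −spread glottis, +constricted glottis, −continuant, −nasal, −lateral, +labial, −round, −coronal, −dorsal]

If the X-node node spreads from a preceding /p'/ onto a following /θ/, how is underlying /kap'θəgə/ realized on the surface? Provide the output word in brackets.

[kap'fəgə]

Terminals under X-node in this geometry: [labial], [round], [distributed], [strident], [coronal], [anterior].
The target acquires /p'/'s values for everything under X-node — [+labial], [−round], [−coronal] — while keeping its own [voice], [spread glottis], [constricted glottis], ….
The resulting bundle matches /f/ in the inventory; substituting it for /θ/ gives [kap'fəgə].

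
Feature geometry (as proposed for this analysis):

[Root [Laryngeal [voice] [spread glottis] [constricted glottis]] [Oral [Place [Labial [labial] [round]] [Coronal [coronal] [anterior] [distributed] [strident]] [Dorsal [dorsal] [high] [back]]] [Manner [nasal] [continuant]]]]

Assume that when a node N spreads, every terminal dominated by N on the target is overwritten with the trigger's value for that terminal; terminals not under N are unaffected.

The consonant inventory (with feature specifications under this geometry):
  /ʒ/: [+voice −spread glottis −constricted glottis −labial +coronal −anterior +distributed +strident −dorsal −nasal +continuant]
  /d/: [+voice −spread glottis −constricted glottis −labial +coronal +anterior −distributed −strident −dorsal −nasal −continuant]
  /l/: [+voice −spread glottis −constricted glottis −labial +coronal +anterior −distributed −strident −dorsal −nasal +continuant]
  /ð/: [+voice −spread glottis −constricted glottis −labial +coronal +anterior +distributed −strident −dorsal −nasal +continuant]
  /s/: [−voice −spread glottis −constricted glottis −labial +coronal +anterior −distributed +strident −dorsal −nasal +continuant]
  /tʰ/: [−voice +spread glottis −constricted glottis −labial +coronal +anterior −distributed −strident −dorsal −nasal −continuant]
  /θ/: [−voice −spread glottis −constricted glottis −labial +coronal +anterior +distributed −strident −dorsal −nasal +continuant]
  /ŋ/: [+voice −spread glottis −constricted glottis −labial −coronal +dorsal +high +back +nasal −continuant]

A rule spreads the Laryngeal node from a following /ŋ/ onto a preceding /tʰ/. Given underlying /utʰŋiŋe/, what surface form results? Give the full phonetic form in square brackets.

[udŋiŋe]

Laryngeal immediately or transitively dominates [voice], [spread glottis], [constricted glottis].
After delinking /tʰ/'s Laryngeal and linking /ŋ/'s, the affected terminals become [+voice], [−spread glottis], [−constricted glottis]; [labial], [coronal], [anterior], … (outside Laryngeal) are retained from /tʰ/.
This feature bundle is that of [d], so /utʰŋiŋe/ surfaces as [udŋiŋe].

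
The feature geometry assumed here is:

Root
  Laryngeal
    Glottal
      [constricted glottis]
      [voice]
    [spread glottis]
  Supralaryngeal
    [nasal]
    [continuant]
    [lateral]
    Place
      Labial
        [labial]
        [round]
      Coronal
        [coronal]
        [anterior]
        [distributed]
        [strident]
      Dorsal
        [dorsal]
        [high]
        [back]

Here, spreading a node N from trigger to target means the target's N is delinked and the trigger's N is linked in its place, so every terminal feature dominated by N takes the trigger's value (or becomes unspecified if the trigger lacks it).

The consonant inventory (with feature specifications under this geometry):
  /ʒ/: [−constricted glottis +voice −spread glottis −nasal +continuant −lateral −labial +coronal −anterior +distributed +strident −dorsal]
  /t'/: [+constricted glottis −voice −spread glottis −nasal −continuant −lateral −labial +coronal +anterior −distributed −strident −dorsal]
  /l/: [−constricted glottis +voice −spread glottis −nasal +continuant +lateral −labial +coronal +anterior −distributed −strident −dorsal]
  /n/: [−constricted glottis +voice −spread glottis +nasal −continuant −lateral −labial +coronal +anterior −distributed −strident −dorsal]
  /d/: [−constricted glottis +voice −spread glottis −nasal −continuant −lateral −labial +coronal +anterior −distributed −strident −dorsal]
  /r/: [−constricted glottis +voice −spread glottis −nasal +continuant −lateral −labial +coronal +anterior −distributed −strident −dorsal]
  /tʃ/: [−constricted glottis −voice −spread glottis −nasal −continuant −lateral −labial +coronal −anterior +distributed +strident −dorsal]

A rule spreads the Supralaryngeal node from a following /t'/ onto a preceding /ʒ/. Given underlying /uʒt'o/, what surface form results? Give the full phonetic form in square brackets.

The Supralaryngeal node dominates the terminals [nasal], [continuant], [lateral], [labial], [round], [coronal], [anterior], [distributed], [strident], [dorsal], [high], [back].
After delinking /ʒ/'s Supralaryngeal and linking /t'/'s, the affected terminals become [−nasal], [−continuant], [−lateral], [−labial], [+coronal], [+anterior], [−distributed], [−strident], [−dorsal]; [constricted glottis], [voice], [spread glottis] (outside Supralaryngeal) are retained from /ʒ/.
This feature bundle is that of [d], so /uʒt'o/ surfaces as [udt'o].

[udt'o]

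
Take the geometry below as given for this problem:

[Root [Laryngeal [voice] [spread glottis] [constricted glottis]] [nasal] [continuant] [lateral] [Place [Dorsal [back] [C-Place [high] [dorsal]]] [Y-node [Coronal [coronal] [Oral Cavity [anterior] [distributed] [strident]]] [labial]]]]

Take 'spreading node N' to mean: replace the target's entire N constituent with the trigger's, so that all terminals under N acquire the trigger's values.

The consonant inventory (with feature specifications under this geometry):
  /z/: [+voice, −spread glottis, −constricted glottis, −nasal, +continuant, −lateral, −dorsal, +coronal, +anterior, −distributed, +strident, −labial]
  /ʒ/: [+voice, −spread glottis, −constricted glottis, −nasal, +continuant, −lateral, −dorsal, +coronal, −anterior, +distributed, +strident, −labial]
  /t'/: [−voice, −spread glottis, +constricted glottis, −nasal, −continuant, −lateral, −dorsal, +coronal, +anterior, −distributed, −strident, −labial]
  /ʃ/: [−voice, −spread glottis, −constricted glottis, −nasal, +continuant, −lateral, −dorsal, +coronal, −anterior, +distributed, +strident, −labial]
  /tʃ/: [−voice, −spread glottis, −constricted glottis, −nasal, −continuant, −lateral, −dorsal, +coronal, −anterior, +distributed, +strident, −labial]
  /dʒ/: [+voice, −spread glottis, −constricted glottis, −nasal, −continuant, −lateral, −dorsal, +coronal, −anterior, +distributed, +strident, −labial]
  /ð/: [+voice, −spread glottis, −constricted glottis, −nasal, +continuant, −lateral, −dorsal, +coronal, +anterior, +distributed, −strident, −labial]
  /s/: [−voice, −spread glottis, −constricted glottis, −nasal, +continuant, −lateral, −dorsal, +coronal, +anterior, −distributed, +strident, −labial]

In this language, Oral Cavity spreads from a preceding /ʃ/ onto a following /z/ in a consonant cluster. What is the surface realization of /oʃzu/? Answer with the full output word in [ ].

Oral Cavity immediately or transitively dominates [anterior], [distributed], [strident].
Spreading Oral Cavity from /ʃ/ onto /z/ replaces those values with /ʃ/'s: [−anterior], [+distributed], [+strident]. Features outside Oral Cavity ([voice], [spread glottis], [constricted glottis], …) stay as in /z/.
Among the inventory, only /ʒ/ has exactly this specification, giving the surface form [oʃʒu].

[oʃʒu]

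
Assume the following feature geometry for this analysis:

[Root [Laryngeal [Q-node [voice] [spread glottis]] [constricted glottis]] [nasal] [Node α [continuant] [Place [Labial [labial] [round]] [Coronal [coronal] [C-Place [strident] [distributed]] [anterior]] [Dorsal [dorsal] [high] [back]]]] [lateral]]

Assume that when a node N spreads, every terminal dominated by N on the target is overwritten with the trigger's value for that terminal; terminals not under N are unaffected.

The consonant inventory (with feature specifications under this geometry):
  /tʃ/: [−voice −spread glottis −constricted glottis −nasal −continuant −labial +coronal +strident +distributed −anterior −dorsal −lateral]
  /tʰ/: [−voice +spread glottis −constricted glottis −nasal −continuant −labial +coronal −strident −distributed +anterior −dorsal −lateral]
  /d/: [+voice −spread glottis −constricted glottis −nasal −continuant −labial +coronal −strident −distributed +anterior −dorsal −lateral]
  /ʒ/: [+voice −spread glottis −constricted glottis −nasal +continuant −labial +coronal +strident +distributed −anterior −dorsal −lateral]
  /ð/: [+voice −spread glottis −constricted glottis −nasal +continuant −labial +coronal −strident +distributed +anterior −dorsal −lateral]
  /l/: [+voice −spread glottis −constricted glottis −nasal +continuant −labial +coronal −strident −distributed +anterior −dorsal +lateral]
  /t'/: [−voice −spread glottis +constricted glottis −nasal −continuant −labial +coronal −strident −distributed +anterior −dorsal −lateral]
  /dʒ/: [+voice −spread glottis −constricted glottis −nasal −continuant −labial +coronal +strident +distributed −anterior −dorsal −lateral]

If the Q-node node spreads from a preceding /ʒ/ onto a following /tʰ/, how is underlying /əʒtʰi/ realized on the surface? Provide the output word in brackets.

[əʒdi]

Terminals under Q-node in this geometry: [voice], [spread glottis].
After delinking /tʰ/'s Q-node and linking /ʒ/'s, the affected terminals become [+voice], [−spread glottis]; [constricted glottis], [nasal], [continuant], … (outside Q-node) are retained from /tʰ/.
Among the inventory, only /d/ has exactly this specification, giving the surface form [əʒdi].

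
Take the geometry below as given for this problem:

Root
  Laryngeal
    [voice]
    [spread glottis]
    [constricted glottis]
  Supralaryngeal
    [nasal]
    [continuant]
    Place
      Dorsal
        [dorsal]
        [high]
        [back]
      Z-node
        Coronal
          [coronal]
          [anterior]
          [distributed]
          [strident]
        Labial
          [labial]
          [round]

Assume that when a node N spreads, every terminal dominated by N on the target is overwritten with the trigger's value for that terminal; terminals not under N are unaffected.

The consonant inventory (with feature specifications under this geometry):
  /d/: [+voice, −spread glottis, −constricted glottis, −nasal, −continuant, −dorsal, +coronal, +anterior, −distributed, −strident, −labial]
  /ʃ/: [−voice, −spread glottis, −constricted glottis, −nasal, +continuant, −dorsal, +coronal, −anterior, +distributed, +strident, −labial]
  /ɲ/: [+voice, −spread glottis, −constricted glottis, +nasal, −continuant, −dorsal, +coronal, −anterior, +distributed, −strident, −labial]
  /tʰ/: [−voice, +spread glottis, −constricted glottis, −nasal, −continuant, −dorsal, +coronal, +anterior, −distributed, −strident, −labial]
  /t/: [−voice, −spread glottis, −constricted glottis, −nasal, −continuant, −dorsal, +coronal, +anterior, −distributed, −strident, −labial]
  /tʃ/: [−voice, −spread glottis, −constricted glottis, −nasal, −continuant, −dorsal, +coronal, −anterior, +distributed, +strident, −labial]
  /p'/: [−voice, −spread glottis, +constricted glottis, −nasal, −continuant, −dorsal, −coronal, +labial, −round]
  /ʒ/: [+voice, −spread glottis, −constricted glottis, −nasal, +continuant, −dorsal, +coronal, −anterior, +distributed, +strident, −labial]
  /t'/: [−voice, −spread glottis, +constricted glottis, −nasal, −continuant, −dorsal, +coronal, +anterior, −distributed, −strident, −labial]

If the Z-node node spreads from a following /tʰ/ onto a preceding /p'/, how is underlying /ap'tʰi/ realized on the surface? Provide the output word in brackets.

[at'tʰi]

The Z-node node dominates the terminals [coronal], [anterior], [distributed], [strident], [labial], [round].
The target acquires /tʰ/'s values for everything under Z-node — [+coronal], [+anterior], [−distributed], [−strident], [−labial] — while keeping its own [voice], [spread glottis], [constricted glottis], ….
Among the inventory, only /t'/ has exactly this specification, giving the surface form [at'tʰi].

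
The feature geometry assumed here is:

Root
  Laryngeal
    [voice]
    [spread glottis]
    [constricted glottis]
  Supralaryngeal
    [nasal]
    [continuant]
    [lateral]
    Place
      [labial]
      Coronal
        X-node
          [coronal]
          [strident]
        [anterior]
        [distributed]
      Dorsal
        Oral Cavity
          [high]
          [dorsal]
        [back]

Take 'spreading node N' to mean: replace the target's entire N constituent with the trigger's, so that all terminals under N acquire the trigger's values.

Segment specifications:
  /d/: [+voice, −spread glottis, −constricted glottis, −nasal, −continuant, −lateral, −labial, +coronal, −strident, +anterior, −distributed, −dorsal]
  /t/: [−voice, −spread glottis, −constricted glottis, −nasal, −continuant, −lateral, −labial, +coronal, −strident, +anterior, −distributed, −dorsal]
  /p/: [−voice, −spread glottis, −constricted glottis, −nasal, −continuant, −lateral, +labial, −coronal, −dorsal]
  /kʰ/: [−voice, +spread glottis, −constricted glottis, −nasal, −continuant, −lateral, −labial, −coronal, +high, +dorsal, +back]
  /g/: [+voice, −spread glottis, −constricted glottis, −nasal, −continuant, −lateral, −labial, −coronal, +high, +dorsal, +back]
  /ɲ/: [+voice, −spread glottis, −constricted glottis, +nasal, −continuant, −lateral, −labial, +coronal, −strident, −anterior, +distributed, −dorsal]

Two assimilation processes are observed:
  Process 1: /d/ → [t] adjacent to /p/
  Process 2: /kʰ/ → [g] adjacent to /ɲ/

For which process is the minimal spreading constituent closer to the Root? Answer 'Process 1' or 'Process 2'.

Process 1 alters [voice]; the lowest dominating node is [voice] (depth 2 from Root).
In Process 2, [voice], [spread glottis] change, so the minimal spreading node is Laryngeal at depth 1.
Laryngeal is closer to Root than [voice], so Process 2 spreads the higher node.

Process 2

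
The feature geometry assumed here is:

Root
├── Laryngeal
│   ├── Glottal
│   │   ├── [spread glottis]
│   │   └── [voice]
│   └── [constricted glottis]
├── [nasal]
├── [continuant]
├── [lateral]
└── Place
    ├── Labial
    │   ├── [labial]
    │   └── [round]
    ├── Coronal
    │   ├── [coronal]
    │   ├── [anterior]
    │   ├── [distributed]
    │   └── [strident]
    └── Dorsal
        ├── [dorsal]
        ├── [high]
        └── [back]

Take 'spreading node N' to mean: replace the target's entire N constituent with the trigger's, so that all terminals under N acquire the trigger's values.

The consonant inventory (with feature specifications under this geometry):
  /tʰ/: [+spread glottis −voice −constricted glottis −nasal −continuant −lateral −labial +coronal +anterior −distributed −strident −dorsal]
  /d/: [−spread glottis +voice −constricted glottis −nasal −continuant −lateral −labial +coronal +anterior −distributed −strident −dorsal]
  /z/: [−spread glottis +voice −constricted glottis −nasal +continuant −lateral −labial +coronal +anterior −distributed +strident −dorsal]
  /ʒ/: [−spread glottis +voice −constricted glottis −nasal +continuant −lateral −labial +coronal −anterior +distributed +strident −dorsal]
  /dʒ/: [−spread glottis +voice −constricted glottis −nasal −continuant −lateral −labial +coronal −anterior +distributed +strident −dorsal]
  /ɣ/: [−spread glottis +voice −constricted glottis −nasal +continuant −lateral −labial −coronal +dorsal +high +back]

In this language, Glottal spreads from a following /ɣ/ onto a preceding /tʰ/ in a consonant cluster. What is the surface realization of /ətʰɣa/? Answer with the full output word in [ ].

Glottal immediately or transitively dominates [spread glottis], [voice].
After delinking /tʰ/'s Glottal and linking /ɣ/'s, the affected terminals become [−spread glottis], [+voice]; [constricted glottis], [nasal], [continuant], … (outside Glottal) are retained from /tʰ/.
Among the inventory, only /d/ has exactly this specification, giving the surface form [ədɣa].

[ədɣa]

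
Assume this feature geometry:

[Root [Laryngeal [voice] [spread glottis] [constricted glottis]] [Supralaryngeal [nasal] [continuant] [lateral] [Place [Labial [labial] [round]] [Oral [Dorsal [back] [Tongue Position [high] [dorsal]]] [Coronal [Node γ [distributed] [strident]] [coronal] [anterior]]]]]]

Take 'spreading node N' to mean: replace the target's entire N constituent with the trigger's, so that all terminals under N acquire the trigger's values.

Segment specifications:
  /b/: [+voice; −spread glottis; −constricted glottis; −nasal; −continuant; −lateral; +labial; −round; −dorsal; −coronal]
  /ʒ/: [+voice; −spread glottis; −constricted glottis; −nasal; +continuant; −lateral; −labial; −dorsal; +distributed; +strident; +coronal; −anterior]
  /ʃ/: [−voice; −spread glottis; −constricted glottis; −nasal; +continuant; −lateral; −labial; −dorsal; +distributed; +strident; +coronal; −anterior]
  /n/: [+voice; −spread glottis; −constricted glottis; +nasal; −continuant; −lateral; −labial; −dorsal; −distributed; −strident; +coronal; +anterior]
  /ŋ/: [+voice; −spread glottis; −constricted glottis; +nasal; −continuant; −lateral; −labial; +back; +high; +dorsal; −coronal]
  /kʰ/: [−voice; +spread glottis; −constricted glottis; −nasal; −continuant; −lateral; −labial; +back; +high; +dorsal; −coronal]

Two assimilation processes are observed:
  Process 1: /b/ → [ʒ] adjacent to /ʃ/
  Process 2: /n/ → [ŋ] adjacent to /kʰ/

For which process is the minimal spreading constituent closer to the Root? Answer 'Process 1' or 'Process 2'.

Process 1

Process 1 alters [continuant], [labial], [round], [coronal], [anterior], [distributed], [strident]; the lowest common ancestor is Supralaryngeal (depth 1 from Root).
Process 2: the features that change are [coronal], [anterior], [distributed], [strident], [dorsal], [high], [back]; the minimal node is Oral (depth 3).
Supralaryngeal (depth 1) sits above Oral (depth 3), making Process 1 the one with the higher spreading node.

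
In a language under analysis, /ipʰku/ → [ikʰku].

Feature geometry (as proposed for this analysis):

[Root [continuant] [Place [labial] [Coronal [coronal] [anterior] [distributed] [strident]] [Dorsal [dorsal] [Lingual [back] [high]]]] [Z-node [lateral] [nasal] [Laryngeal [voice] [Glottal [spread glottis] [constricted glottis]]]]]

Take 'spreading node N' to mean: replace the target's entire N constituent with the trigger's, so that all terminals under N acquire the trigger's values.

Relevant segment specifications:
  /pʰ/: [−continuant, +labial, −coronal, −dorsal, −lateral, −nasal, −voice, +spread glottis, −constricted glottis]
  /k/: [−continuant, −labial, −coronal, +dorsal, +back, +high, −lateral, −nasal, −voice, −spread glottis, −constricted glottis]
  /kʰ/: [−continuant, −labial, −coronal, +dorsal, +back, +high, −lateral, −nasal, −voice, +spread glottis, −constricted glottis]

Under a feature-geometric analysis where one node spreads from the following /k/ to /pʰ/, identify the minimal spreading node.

The alternation /pʰ/ → [kʰ] changes [labial], [dorsal], [high], [back] and nothing else.
In this geometry the lowest node dominating all of them is Place: every daughter of Place dominates only a proper subset, so no lower node suffices.
Spreading Place from /k/ overwrites each of those terminals with /k/'s values, yielding exactly [kʰ].
Had Root spread, [spread glottis] would have taken /k/'s value; it stays as in /pʰ/, confirming the spreading constituent is exactly Place.

Place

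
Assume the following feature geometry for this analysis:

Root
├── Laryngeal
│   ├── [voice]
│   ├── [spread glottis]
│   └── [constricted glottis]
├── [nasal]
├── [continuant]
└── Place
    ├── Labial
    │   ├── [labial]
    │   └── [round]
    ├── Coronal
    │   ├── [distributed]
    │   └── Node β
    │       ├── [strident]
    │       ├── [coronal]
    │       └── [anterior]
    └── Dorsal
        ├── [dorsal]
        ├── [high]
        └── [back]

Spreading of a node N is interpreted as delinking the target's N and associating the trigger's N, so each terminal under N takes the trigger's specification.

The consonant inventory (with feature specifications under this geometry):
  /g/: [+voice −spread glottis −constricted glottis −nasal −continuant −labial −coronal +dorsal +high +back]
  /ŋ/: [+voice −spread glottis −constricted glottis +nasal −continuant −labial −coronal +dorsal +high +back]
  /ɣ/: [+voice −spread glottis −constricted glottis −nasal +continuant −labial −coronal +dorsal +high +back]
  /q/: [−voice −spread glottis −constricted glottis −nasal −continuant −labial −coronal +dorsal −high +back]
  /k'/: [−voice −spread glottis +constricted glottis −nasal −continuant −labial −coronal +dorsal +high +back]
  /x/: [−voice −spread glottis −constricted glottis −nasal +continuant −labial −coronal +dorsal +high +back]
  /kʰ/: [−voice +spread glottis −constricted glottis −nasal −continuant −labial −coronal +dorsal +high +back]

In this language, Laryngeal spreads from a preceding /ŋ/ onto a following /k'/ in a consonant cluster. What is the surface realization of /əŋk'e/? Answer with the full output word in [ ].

[əŋge]

The Laryngeal node dominates the terminals [voice], [spread glottis], [constricted glottis].
The target acquires /ŋ/'s values for everything under Laryngeal — [+voice], [−spread glottis], [−constricted glottis] — while keeping its own [nasal], [continuant], [labial], ….
This feature bundle is that of [g], so /əŋk'e/ surfaces as [əŋge].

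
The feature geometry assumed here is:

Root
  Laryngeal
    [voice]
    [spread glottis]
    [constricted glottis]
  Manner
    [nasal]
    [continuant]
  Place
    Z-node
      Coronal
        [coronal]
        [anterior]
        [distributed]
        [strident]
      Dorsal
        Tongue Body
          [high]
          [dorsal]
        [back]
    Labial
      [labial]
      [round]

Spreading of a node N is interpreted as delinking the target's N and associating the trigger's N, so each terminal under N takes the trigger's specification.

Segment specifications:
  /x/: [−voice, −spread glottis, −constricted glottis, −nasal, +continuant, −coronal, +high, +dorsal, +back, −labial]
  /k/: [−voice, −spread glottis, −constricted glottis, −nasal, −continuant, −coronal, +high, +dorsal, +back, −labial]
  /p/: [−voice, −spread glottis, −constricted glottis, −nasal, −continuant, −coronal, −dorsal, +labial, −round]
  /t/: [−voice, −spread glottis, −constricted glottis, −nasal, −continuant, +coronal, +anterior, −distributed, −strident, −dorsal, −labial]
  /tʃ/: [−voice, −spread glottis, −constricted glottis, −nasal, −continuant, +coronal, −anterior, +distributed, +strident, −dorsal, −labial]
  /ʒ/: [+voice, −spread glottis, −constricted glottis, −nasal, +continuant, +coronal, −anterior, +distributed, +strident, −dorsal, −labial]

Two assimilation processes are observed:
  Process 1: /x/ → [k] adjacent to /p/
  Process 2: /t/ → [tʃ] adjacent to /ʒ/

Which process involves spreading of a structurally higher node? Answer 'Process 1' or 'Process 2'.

Process 1

Process 1: the feature that changes is [continuant]; the minimal node is [continuant] (depth 2).
Process 2: the features that change are [anterior], [distributed], [strident]; the minimal node is Coronal (depth 3).
[continuant] is closer to Root than Coronal, so Process 1 spreads the higher node.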